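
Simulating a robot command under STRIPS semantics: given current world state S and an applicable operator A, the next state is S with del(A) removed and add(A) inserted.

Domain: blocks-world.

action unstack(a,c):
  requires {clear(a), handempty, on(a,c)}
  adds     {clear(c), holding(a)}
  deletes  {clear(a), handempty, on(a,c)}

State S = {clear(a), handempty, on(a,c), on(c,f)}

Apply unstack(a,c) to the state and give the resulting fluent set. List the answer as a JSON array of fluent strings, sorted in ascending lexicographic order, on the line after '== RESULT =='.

Progress:
  pre ⊆ S: {clear(a), handempty, on(a,c)} ⊆ S  — applicable
  S \ del = {on(c,f)}
  ∪ add   = {clear(c), holding(a), on(c,f)}

== RESULT ==
["clear(c)", "holding(a)", "on(c,f)"]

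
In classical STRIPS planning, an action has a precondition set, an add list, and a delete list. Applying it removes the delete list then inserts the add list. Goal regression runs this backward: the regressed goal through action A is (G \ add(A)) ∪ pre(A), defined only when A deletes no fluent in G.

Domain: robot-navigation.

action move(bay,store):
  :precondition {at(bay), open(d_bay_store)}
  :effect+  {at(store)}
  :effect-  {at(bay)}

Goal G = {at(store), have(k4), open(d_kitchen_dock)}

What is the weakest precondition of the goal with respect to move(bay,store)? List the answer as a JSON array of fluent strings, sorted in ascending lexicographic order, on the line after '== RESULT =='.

Compute (G \ add) ∪ pre:
  G ∩ del = {}  (empty — regression defined)
  G \ add = {at(store), have(k4), open(d_kitchen_dock)} \ {at(store)} = {have(k4), open(d_kitchen_dock)}
  ∪ pre   = {have(k4), open(d_kitchen_dock)} ∪ {at(bay), open(d_bay_store)}
          = {at(bay), have(k4), open(d_bay_store), open(d_kitchen_dock)}

== RESULT ==
["at(bay)", "have(k4)", "open(d_bay_store)", "open(d_kitchen_dock)"]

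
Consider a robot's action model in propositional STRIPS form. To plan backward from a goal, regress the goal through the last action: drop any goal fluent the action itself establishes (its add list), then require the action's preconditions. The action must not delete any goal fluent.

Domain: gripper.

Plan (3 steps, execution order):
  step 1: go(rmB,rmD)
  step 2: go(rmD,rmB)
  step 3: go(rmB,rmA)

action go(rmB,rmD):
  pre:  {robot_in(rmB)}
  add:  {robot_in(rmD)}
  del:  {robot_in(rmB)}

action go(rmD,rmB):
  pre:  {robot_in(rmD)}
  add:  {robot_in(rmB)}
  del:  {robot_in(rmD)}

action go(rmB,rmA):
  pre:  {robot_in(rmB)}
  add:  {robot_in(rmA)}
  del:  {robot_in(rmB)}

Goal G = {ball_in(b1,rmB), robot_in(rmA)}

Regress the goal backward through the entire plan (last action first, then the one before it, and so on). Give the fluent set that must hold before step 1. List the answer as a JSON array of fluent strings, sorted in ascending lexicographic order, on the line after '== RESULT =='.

Work backward from the goal:
  through step 3 (go(rmB,rmA)): drop {robot_in(rmA)}, keep {ball_in(b1,rmB)}, require {robot_in(rmB)}
    → {ball_in(b1,rmB), robot_in(rmB)}
  through step 2 (go(rmD,rmB)): drop {robot_in(rmB)}, keep {ball_in(b1,rmB)}, require {robot_in(rmD)}
    → {ball_in(b1,rmB), robot_in(rmD)}
  through step 1 (go(rmB,rmD)): drop {robot_in(rmD)}, keep {ball_in(b1,rmB)}, require {robot_in(rmB)}
    → {ball_in(b1,rmB), robot_in(rmB)}

== RESULT ==
["ball_in(b1,rmB)", "robot_in(rmB)"]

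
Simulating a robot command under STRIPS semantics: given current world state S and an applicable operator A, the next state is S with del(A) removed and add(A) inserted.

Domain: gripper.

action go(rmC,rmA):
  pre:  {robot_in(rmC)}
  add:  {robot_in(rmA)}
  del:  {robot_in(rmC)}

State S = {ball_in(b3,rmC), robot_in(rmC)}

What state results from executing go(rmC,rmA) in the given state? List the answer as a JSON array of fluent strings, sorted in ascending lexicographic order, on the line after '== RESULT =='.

Compute (S \ del) ∪ add:
  pre ⊆ S: {robot_in(rmC)} ⊆ S  — applicable
  S \ del = {ball_in(b3,rmC)}
  ∪ add   = {ball_in(b3,rmC), robot_in(rmA)}

== RESULT ==
["ball_in(b3,rmC)", "robot_in(rmA)"]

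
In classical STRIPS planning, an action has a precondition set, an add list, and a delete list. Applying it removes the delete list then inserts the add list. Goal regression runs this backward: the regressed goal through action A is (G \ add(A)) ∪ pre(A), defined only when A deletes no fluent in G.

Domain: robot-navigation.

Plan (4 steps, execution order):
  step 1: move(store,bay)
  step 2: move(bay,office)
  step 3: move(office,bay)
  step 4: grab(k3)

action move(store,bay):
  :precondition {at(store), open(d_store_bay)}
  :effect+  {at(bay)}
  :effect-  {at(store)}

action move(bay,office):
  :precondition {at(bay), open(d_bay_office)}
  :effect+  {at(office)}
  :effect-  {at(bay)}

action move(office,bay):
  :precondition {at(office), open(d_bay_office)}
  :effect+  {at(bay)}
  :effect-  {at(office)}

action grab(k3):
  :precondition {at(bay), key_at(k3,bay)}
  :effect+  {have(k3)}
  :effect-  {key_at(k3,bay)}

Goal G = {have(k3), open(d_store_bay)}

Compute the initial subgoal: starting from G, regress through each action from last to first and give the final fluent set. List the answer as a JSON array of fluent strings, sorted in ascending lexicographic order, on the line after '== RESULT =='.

Regress step by step:
  through step 4 (grab(k3)): drop {have(k3)}, keep {open(d_store_bay)}, require {at(bay), key_at(k3,bay)}
    → {at(bay), key_at(k3,bay), open(d_store_bay)}
  through step 3 (move(office,bay)): drop {at(bay)}, keep {key_at(k3,bay), open(d_store_bay)}, require {at(office), open(d_bay_office)}
    → {at(office), key_at(k3,bay), open(d_bay_office), open(d_store_bay)}
  through step 2 (move(bay,office)): drop {at(office)}, keep {key_at(k3,bay), open(d_bay_office), open(d_store_bay)}, require {at(bay), open(d_bay_office)}
    → {at(bay), key_at(k3,bay), open(d_bay_office), open(d_store_bay)}
  through step 1 (move(store,bay)): drop {at(bay)}, keep {key_at(k3,bay), open(d_bay_office), open(d_store_bay)}, require {at(store), open(d_store_bay)}
    → {at(store), key_at(k3,bay), open(d_bay_office), open(d_store_bay)}

== RESULT ==
["at(store)", "key_at(k3,bay)", "open(d_bay_office)", "open(d_store_bay)"]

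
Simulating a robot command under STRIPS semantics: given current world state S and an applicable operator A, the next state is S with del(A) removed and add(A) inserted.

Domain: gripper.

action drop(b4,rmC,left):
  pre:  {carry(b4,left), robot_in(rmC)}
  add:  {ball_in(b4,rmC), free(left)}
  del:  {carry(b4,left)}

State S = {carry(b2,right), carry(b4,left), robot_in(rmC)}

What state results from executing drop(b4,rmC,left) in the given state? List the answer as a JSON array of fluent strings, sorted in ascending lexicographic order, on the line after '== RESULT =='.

Progress:
  pre ⊆ S: {carry(b4,left), robot_in(rmC)} ⊆ S  — applicable
  S \ del = {carry(b2,right), robot_in(rmC)}
  ∪ add   = {ball_in(b4,rmC), carry(b2,right), free(left), robot_in(rmC)}

== RESULT ==
["ball_in(b4,rmC)", "carry(b2,right)", "free(left)", "robot_in(rmC)"]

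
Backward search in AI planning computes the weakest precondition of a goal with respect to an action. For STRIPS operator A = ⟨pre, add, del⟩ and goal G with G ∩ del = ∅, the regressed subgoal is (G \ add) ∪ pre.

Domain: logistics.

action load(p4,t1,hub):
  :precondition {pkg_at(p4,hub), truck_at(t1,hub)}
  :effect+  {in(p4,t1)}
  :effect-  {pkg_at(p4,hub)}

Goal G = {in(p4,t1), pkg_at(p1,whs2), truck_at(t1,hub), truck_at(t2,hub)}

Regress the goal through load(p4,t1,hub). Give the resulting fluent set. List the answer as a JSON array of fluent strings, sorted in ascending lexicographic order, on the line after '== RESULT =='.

Regress:
  G ∩ del = {}  (empty — regression defined)
  G \ add = {in(p4,t1), pkg_at(p1,whs2), truck_at(t1,hub), truck_at(t2,hub)} \ {in(p4,t1)} = {pkg_at(p1,whs2), truck_at(t1,hub), truck_at(t2,hub)}
  ∪ pre   = {pkg_at(p1,whs2), truck_at(t1,hub), truck_at(t2,hub)} ∪ {pkg_at(p4,hub), truck_at(t1,hub)}
          = {pkg_at(p1,whs2), pkg_at(p4,hub), truck_at(t1,hub), truck_at(t2,hub)}

== RESULT ==
["pkg_at(p1,whs2)", "pkg_at(p4,hub)", "truck_at(t1,hub)", "truck_at(t2,hub)"]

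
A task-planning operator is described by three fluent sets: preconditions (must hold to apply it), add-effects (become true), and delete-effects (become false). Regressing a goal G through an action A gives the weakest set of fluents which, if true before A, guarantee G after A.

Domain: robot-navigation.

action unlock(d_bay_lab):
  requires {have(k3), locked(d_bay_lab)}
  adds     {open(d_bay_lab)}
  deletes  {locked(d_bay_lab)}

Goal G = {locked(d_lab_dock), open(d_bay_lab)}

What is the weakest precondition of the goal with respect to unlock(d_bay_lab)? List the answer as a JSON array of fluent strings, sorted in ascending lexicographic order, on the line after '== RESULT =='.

Regress:
  G ∩ del = {}  (empty — regression defined)
  G \ add = {locked(d_lab_dock), open(d_bay_lab)} \ {open(d_bay_lab)} = {locked(d_lab_dock)}
  ∪ pre   = {locked(d_lab_dock)} ∪ {have(k3), locked(d_bay_lab)}
          = {have(k3), locked(d_bay_lab), locked(d_lab_dock)}

== RESULT ==
["have(k3)", "locked(d_bay_lab)", "locked(d_lab_dock)"]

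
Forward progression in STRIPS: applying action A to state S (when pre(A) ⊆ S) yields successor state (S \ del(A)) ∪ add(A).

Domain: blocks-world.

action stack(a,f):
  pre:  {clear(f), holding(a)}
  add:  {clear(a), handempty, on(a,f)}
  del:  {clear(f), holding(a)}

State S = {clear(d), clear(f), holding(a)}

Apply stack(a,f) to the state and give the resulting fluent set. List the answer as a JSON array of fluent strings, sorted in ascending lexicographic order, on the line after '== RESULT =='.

Progress:
  pre ⊆ S: {clear(f), holding(a)} ⊆ S  — applicable
  S \ del = {clear(d)}
  ∪ add   = {clear(a), clear(d), handempty, on(a,f)}

== RESULT ==
["clear(a)", "clear(d)", "handempty", "on(a,f)"]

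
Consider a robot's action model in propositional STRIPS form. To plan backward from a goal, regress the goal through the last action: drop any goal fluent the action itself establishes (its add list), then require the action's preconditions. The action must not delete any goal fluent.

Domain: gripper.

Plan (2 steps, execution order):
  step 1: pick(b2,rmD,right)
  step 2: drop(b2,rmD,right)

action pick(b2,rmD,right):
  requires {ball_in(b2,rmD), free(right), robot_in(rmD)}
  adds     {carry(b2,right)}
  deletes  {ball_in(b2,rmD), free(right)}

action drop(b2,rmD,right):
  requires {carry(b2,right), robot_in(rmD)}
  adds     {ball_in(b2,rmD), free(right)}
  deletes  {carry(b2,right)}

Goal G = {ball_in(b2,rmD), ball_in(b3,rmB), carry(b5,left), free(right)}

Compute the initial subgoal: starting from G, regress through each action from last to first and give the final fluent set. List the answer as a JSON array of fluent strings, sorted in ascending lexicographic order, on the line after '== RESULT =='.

Work backward from the goal:
  through step 2 (drop(b2,rmD,right)): drop {ball_in(b2,rmD), free(right)}, keep {ball_in(b3,rmB), carry(b5,left)}, require {carry(b2,right), robot_in(rmD)}
    → {ball_in(b3,rmB), carry(b2,right), carry(b5,left), robot_in(rmD)}
  through step 1 (pick(b2,rmD,right)): drop {carry(b2,right)}, keep {ball_in(b3,rmB), carry(b5,left), robot_in(rmD)}, require {ball_in(b2,rmD), free(right), robot_in(rmD)}
    → {ball_in(b2,rmD), ball_in(b3,rmB), carry(b5,left), free(right), robot_in(rmD)}

== RESULT ==
["ball_in(b2,rmD)", "ball_in(b3,rmB)", "carry(b5,left)", "free(right)", "robot_in(rmD)"]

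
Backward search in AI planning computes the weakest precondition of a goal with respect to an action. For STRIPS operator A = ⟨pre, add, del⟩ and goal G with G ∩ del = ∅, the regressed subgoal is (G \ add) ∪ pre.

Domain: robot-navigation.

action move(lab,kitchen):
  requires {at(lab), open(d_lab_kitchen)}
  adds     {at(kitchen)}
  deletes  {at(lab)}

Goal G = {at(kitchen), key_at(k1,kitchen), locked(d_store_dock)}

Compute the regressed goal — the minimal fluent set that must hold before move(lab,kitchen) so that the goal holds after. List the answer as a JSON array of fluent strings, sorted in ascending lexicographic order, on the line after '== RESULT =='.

Compute (G \ add) ∪ pre:
  G ∩ del = {}  (empty — regression defined)
  G \ add = {at(kitchen), key_at(k1,kitchen), locked(d_store_dock)} \ {at(kitchen)} = {key_at(k1,kitchen), locked(d_store_dock)}
  ∪ pre   = {key_at(k1,kitchen), locked(d_store_dock)} ∪ {at(lab), open(d_lab_kitchen)}
          = {at(lab), key_at(k1,kitchen), locked(d_store_dock), open(d_lab_kitchen)}

== RESULT ==
["at(lab)", "key_at(k1,kitchen)", "locked(d_store_dock)", "open(d_lab_kitchen)"]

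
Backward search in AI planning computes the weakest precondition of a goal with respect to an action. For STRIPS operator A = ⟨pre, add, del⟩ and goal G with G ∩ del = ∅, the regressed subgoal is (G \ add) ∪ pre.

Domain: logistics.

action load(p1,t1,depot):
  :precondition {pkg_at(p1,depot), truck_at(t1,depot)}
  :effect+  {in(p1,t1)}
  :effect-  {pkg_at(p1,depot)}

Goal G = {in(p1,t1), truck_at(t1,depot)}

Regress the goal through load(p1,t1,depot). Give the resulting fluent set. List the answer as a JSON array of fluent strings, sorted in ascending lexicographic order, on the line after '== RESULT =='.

Regress:
  G ∩ del = {}  (empty — regression defined)
  G \ add = {in(p1,t1), truck_at(t1,depot)} \ {in(p1,t1)} = {truck_at(t1,depot)}
  ∪ pre   = {truck_at(t1,depot)} ∪ {pkg_at(p1,depot), truck_at(t1,depot)}
          = {pkg_at(p1,depot), truck_at(t1,depot)}

== RESULT ==
["pkg_at(p1,depot)", "truck_at(t1,depot)"]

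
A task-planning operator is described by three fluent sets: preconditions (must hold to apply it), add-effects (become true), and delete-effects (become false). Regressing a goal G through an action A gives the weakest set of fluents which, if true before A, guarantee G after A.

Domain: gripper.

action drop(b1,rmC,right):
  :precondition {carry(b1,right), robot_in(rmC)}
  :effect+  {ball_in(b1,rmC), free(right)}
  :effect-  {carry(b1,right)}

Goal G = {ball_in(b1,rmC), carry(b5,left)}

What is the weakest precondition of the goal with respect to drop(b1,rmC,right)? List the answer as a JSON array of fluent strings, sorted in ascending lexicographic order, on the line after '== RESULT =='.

Compute (G \ add) ∪ pre:
  G ∩ del = {}  (empty — regression defined)
  G \ add = {ball_in(b1,rmC), carry(b5,left)} \ {ball_in(b1,rmC), free(right)} = {carry(b5,left)}
  ∪ pre   = {carry(b5,left)} ∪ {carry(b1,right), robot_in(rmC)}
          = {carry(b1,right), carry(b5,left), robot_in(rmC)}

== RESULT ==
["carry(b1,right)", "carry(b5,left)", "robot_in(rmC)"]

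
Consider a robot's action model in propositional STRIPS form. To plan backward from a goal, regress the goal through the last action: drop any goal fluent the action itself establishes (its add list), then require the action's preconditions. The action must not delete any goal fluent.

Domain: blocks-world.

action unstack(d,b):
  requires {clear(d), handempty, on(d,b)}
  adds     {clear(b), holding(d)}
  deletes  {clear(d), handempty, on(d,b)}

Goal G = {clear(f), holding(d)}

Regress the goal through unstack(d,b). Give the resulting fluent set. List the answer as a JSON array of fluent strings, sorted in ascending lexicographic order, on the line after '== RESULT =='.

Regress:
  G ∩ del = {}  (empty — regression defined)
  G \ add = {clear(f), holding(d)} \ {clear(b), holding(d)} = {clear(f)}
  ∪ pre   = {clear(f)} ∪ {clear(d), handempty, on(d,b)}
          = {clear(d), clear(f), handempty, on(d,b)}

== RESULT ==
["clear(d)", "clear(f)", "handempty", "on(d,b)"]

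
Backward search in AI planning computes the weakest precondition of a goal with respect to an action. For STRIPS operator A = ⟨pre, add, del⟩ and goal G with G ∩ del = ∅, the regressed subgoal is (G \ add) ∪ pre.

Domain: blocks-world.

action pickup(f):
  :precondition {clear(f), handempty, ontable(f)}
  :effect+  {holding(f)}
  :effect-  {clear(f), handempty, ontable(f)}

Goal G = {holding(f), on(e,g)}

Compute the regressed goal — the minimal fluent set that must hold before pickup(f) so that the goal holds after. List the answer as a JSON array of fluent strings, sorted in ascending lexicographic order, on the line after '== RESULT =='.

Regress:
  G ∩ del = {}  (empty — regression defined)
  G \ add = {holding(f), on(e,g)} \ {holding(f)} = {on(e,g)}
  ∪ pre   = {on(e,g)} ∪ {clear(f), handempty, ontable(f)}
          = {clear(f), handempty, on(e,g), ontable(f)}

== RESULT ==
["clear(f)", "handempty", "on(e,g)", "ontable(f)"]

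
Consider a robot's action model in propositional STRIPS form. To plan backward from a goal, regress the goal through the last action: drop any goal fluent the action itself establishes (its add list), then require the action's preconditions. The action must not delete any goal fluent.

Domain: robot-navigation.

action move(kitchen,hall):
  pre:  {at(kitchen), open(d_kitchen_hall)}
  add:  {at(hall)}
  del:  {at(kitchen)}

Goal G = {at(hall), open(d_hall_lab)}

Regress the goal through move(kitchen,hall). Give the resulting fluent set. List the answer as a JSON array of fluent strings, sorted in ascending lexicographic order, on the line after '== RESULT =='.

Compute (G \ add) ∪ pre:
  G ∩ del = {}  (empty — regression defined)
  G \ add = {at(hall), open(d_hall_lab)} \ {at(hall)} = {open(d_hall_lab)}
  ∪ pre   = {open(d_hall_lab)} ∪ {at(kitchen), open(d_kitchen_hall)}
          = {at(kitchen), open(d_hall_lab), open(d_kitchen_hall)}

== RESULT ==
["at(kitchen)", "open(d_hall_lab)", "open(d_kitchen_hall)"]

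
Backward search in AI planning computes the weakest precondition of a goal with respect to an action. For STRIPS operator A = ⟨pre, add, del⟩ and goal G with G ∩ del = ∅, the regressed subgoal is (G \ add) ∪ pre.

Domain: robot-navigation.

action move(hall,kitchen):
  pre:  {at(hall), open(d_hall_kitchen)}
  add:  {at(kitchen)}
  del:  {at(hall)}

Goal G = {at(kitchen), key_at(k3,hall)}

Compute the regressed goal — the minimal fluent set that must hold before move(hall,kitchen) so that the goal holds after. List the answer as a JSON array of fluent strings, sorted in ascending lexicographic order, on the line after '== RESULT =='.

Compute (G \ add) ∪ pre:
  G ∩ del = {}  (empty — regression defined)
  G \ add = {at(kitchen), key_at(k3,hall)} \ {at(kitchen)} = {key_at(k3,hall)}
  ∪ pre   = {key_at(k3,hall)} ∪ {at(hall), open(d_hall_kitchen)}
          = {at(hall), key_at(k3,hall), open(d_hall_kitchen)}

== RESULT ==
["at(hall)", "key_at(k3,hall)", "open(d_hall_kitchen)"]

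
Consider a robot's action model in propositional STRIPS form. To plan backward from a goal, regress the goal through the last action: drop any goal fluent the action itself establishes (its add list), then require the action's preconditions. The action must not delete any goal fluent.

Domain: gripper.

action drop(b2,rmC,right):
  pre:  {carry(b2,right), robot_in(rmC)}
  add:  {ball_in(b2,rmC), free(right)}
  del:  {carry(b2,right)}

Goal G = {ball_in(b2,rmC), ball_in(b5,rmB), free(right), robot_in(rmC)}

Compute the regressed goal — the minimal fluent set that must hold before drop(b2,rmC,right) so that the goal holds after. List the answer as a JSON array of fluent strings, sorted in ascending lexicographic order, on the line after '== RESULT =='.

Regress:
  G ∩ del = {}  (empty — regression defined)
  G \ add = {ball_in(b2,rmC), ball_in(b5,rmB), free(right), robot_in(rmC)} \ {ball_in(b2,rmC), free(right)} = {ball_in(b5,rmB), robot_in(rmC)}
  ∪ pre   = {ball_in(b5,rmB), robot_in(rmC)} ∪ {carry(b2,right), robot_in(rmC)}
          = {ball_in(b5,rmB), carry(b2,right), robot_in(rmC)}

== RESULT ==
["ball_in(b5,rmB)", "carry(b2,right)", "robot_in(rmC)"]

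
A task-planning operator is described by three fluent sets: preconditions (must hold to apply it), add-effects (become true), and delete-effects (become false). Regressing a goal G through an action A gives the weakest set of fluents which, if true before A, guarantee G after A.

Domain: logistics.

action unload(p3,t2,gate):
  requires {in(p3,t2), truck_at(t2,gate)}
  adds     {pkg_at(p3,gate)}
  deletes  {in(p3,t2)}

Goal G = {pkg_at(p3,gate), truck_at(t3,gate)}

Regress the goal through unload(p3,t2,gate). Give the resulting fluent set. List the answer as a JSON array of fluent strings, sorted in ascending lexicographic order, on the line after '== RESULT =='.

Compute (G \ add) ∪ pre:
  G ∩ del = {}  (empty — regression defined)
  G \ add = {pkg_at(p3,gate), truck_at(t3,gate)} \ {pkg_at(p3,gate)} = {truck_at(t3,gate)}
  ∪ pre   = {truck_at(t3,gate)} ∪ {in(p3,t2), truck_at(t2,gate)}
          = {in(p3,t2), truck_at(t2,gate), truck_at(t3,gate)}

== RESULT ==
["in(p3,t2)", "truck_at(t2,gate)", "truck_at(t3,gate)"]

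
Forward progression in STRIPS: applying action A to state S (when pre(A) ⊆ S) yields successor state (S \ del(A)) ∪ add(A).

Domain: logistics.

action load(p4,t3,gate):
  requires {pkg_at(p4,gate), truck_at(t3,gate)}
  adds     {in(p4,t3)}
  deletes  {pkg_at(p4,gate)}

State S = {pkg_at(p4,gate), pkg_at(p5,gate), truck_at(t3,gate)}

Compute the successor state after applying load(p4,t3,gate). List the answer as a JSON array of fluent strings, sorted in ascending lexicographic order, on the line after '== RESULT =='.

Progress:
  pre ⊆ S: {pkg_at(p4,gate), truck_at(t3,gate)} ⊆ S  — applicable
  S \ del = {pkg_at(p5,gate), truck_at(t3,gate)}
  ∪ add   = {in(p4,t3), pkg_at(p5,gate), truck_at(t3,gate)}

== RESULT ==
["in(p4,t3)", "pkg_at(p5,gate)", "truck_at(t3,gate)"]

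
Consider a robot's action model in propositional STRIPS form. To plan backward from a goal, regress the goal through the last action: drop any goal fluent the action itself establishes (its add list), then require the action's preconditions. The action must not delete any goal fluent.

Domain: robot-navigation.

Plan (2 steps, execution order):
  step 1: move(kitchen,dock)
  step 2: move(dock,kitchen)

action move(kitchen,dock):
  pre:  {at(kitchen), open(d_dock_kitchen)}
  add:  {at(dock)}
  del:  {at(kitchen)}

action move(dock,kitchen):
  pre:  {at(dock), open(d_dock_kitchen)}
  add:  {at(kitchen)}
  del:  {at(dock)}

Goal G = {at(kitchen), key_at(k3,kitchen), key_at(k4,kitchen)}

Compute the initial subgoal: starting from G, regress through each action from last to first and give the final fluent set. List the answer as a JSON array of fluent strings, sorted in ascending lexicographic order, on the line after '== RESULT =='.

Work backward from the goal:
  through step 2 (move(dock,kitchen)): drop {at(kitchen)}, keep {key_at(k3,kitchen), key_at(k4,kitchen)}, require {at(dock), open(d_dock_kitchen)}
    → {at(dock), key_at(k3,kitchen), key_at(k4,kitchen), open(d_dock_kitchen)}
  through step 1 (move(kitchen,dock)): drop {at(dock)}, keep {key_at(k3,kitchen), key_at(k4,kitchen), open(d_dock_kitchen)}, require {at(kitchen), open(d_dock_kitchen)}
    → {at(kitchen), key_at(k3,kitchen), key_at(k4,kitchen), open(d_dock_kitchen)}

== RESULT ==
["at(kitchen)", "key_at(k3,kitchen)", "key_at(k4,kitchen)", "open(d_dock_kitchen)"]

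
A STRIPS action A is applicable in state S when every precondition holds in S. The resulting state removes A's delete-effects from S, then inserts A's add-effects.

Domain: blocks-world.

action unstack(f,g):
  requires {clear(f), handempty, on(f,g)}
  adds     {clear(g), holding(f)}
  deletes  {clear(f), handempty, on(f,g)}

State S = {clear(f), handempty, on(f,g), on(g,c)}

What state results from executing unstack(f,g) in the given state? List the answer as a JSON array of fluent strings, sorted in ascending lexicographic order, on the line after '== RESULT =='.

Progress:
  pre ⊆ S: {clear(f), handempty, on(f,g)} ⊆ S  — applicable
  S \ del = {on(g,c)}
  ∪ add   = {clear(g), holding(f), on(g,c)}

== RESULT ==
["clear(g)", "holding(f)", "on(g,c)"]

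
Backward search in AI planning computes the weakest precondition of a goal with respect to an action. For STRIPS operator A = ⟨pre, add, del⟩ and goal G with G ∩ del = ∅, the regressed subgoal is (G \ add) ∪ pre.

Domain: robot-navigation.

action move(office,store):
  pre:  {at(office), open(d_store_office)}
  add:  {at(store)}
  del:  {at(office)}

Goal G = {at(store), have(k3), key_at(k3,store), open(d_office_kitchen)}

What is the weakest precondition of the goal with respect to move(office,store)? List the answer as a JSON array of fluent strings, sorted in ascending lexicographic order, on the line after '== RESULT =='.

Compute (G \ add) ∪ pre:
  G ∩ del = {}  (empty — regression defined)
  G \ add = {at(store), have(k3), key_at(k3,store), open(d_office_kitchen)} \ {at(store)} = {have(k3), key_at(k3,store), open(d_office_kitchen)}
  ∪ pre   = {have(k3), key_at(k3,store), open(d_office_kitchen)} ∪ {at(office), open(d_store_office)}
          = {at(office), have(k3), key_at(k3,store), open(d_office_kitchen), open(d_store_office)}

== RESULT ==
["at(office)", "have(k3)", "key_at(k3,store)", "open(d_office_kitchen)", "open(d_store_office)"]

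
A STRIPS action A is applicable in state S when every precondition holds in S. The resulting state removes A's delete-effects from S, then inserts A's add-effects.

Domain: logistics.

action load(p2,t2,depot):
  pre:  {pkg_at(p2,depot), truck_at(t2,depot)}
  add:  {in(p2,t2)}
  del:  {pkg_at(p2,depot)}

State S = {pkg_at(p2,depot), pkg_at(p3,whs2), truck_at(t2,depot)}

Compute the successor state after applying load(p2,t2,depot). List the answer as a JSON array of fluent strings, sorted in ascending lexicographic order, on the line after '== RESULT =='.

Compute (S \ del) ∪ add:
  pre ⊆ S: {pkg_at(p2,depot), truck_at(t2,depot)} ⊆ S  — applicable
  S \ del = {pkg_at(p3,whs2), truck_at(t2,depot)}
  ∪ add   = {in(p2,t2), pkg_at(p3,whs2), truck_at(t2,depot)}

== RESULT ==
["in(p2,t2)", "pkg_at(p3,whs2)", "truck_at(t2,depot)"]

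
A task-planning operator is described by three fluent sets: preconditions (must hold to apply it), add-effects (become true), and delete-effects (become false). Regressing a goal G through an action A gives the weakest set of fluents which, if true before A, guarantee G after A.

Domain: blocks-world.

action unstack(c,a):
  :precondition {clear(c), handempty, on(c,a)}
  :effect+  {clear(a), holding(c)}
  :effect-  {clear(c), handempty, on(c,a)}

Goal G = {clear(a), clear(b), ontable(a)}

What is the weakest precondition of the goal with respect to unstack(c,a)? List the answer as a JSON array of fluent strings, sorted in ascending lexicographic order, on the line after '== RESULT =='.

Regress:
  G ∩ del = {}  (empty — regression defined)
  G \ add = {clear(a), clear(b), ontable(a)} \ {clear(a), holding(c)} = {clear(b), ontable(a)}
  ∪ pre   = {clear(b), ontable(a)} ∪ {clear(c), handempty, on(c,a)}
          = {clear(b), clear(c), handempty, on(c,a), ontable(a)}

== RESULT ==
["clear(b)", "clear(c)", "handempty", "on(c,a)", "ontable(a)"]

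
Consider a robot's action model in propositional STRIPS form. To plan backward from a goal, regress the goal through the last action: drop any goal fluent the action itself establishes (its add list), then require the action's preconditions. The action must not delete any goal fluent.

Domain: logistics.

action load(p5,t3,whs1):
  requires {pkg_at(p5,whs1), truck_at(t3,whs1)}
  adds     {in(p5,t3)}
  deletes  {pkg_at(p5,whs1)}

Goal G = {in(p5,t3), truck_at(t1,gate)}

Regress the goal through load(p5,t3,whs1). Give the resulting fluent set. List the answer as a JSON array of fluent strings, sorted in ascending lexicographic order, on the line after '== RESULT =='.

Compute (G \ add) ∪ pre:
  G ∩ del = {}  (empty — regression defined)
  G \ add = {in(p5,t3), truck_at(t1,gate)} \ {in(p5,t3)} = {truck_at(t1,gate)}
  ∪ pre   = {truck_at(t1,gate)} ∪ {pkg_at(p5,whs1), truck_at(t3,whs1)}
          = {pkg_at(p5,whs1), truck_at(t1,gate), truck_at(t3,whs1)}

== RESULT ==
["pkg_at(p5,whs1)", "truck_at(t1,gate)", "truck_at(t3,whs1)"]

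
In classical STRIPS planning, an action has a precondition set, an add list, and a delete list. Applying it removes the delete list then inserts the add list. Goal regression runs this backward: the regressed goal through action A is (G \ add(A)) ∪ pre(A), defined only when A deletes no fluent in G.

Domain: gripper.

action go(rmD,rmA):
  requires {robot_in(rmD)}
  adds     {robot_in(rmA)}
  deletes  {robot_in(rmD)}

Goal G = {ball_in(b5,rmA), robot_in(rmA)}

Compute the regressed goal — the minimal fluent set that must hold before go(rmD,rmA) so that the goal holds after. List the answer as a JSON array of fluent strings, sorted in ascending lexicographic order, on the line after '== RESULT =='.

Regress:
  G ∩ del = {}  (empty — regression defined)
  G \ add = {ball_in(b5,rmA), robot_in(rmA)} \ {robot_in(rmA)} = {ball_in(b5,rmA)}
  ∪ pre   = {ball_in(b5,rmA)} ∪ {robot_in(rmD)}
          = {ball_in(b5,rmA), robot_in(rmD)}

== RESULT ==
["ball_in(b5,rmA)", "robot_in(rmD)"]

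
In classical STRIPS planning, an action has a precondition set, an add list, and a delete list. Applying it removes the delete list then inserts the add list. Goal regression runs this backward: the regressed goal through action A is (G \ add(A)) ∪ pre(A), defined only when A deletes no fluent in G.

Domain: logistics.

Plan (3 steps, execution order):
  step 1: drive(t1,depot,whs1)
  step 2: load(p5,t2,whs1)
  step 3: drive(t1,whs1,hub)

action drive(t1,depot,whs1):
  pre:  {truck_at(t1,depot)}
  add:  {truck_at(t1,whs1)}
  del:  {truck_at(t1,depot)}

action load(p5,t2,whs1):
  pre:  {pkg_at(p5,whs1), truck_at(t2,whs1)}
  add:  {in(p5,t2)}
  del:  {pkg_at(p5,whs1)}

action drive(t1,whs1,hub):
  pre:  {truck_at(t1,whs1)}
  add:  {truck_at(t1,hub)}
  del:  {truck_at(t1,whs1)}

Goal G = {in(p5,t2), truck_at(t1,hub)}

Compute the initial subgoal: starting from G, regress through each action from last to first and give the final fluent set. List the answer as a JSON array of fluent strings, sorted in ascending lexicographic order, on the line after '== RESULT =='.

Regress step by step:
  through step 3 (drive(t1,whs1,hub)): drop {truck_at(t1,hub)}, keep {in(p5,t2)}, require {truck_at(t1,whs1)}
    → {in(p5,t2), truck_at(t1,whs1)}
  through step 2 (load(p5,t2,whs1)): drop {in(p5,t2)}, keep {truck_at(t1,whs1)}, require {pkg_at(p5,whs1), truck_at(t2,whs1)}
    → {pkg_at(p5,whs1), truck_at(t1,whs1), truck_at(t2,whs1)}
  through step 1 (drive(t1,depot,whs1)): drop {truck_at(t1,whs1)}, keep {pkg_at(p5,whs1), truck_at(t2,whs1)}, require {truck_at(t1,depot)}
    → {pkg_at(p5,whs1), truck_at(t1,depot), truck_at(t2,whs1)}

== RESULT ==
["pkg_at(p5,whs1)", "truck_at(t1,depot)", "truck_at(t2,whs1)"]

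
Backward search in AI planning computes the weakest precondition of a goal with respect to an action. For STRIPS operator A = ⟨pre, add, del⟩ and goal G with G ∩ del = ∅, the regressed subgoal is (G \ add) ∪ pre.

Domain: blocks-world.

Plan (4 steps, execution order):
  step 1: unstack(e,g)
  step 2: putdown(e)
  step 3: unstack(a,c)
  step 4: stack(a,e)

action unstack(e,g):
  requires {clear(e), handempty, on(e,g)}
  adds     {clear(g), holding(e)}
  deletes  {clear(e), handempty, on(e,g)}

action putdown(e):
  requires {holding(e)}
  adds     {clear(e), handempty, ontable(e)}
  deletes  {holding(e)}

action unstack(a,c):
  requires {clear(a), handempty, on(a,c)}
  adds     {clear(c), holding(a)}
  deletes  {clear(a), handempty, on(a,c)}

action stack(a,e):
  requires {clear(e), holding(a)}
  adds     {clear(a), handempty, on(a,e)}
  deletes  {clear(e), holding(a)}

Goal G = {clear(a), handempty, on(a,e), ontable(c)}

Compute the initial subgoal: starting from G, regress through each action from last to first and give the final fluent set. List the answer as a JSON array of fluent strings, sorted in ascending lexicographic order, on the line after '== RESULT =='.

Work backward from the goal:
  through step 4 (stack(a,e)): drop {clear(a), handempty, on(a,e)}, keep {ontable(c)}, require {clear(e), holding(a)}
    → {clear(e), holding(a), ontable(c)}
  through step 3 (unstack(a,c)): drop {holding(a)}, keep {clear(e), ontable(c)}, require {clear(a), handempty, on(a,c)}
    → {clear(a), clear(e), handempty, on(a,c), ontable(c)}
  through step 2 (putdown(e)): drop {clear(e), handempty}, keep {clear(a), on(a,c), ontable(c)}, require {holding(e)}
    → {clear(a), holding(e), on(a,c), ontable(c)}
  through step 1 (unstack(e,g)): drop {holding(e)}, keep {clear(a), on(a,c), ontable(c)}, require {clear(e), handempty, on(e,g)}
    → {clear(a), clear(e), handempty, on(a,c), on(e,g), ontable(c)}

== RESULT ==
["clear(a)", "clear(e)", "handempty", "on(a,c)", "on(e,g)", "ontable(c)"]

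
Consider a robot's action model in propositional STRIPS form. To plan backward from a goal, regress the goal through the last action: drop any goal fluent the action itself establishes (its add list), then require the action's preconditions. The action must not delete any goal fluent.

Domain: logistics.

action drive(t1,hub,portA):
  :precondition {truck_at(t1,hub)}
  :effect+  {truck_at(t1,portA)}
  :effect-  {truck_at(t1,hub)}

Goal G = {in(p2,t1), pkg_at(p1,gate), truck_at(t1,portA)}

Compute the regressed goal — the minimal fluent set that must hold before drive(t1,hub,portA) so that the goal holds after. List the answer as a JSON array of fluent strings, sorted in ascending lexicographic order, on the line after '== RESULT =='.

Compute (G \ add) ∪ pre:
  G ∩ del = {}  (empty — regression defined)
  G \ add = {in(p2,t1), pkg_at(p1,gate), truck_at(t1,portA)} \ {truck_at(t1,portA)} = {in(p2,t1), pkg_at(p1,gate)}
  ∪ pre   = {in(p2,t1), pkg_at(p1,gate)} ∪ {truck_at(t1,hub)}
          = {in(p2,t1), pkg_at(p1,gate), truck_at(t1,hub)}

== RESULT ==
["in(p2,t1)", "pkg_at(p1,gate)", "truck_at(t1,hub)"]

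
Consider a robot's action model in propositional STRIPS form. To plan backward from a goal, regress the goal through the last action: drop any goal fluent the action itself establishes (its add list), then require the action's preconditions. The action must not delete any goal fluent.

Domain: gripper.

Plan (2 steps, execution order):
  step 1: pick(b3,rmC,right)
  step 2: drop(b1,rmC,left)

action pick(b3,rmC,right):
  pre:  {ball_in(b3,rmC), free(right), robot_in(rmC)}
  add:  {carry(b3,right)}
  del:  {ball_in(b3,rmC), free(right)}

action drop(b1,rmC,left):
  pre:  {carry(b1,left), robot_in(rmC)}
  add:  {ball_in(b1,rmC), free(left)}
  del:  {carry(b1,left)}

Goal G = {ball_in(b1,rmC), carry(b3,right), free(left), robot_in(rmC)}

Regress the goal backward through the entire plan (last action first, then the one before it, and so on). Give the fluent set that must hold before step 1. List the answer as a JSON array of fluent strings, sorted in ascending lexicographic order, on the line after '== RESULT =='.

Regress step by step:
  through step 2 (drop(b1,rmC,left)): drop {ball_in(b1,rmC), free(left)}, keep {carry(b3,right), robot_in(rmC)}, require {carry(b1,left), robot_in(rmC)}
    → {carry(b1,left), carry(b3,right), robot_in(rmC)}
  through step 1 (pick(b3,rmC,right)): drop {carry(b3,right)}, keep {carry(b1,left), robot_in(rmC)}, require {ball_in(b3,rmC), free(right), robot_in(rmC)}
    → {ball_in(b3,rmC), carry(b1,left), free(right), robot_in(rmC)}

== RESULT ==
["ball_in(b3,rmC)", "carry(b1,left)", "free(right)", "robot_in(rmC)"]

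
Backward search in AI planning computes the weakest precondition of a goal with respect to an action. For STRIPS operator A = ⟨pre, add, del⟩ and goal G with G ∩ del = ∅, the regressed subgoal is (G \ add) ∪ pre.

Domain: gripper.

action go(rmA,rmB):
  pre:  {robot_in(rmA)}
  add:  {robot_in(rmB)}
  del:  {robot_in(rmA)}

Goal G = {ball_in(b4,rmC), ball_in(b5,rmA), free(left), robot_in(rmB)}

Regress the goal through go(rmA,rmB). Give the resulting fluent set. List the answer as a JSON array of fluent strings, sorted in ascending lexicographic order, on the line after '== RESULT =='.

Compute (G \ add) ∪ pre:
  G ∩ del = {}  (empty — regression defined)
  G \ add = {ball_in(b4,rmC), ball_in(b5,rmA), free(left), robot_in(rmB)} \ {robot_in(rmB)} = {ball_in(b4,rmC), ball_in(b5,rmA), free(left)}
  ∪ pre   = {ball_in(b4,rmC), ball_in(b5,rmA), free(left)} ∪ {robot_in(rmA)}
          = {ball_in(b4,rmC), ball_in(b5,rmA), free(left), robot_in(rmA)}

== RESULT ==
["ball_in(b4,rmC)", "ball_in(b5,rmA)", "free(left)", "robot_in(rmA)"]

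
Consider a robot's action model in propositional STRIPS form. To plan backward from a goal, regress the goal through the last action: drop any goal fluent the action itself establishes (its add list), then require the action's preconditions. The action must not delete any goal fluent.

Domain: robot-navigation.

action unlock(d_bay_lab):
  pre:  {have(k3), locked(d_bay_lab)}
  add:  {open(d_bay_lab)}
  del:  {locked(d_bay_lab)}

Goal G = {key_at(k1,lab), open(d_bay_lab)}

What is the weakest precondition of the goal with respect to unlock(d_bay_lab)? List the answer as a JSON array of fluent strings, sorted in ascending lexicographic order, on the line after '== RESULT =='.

Regress:
  G ∩ del = {}  (empty — regression defined)
  G \ add = {key_at(k1,lab), open(d_bay_lab)} \ {open(d_bay_lab)} = {key_at(k1,lab)}
  ∪ pre   = {key_at(k1,lab)} ∪ {have(k3), locked(d_bay_lab)}
          = {have(k3), key_at(k1,lab), locked(d_bay_lab)}

== RESULT ==
["have(k3)", "key_at(k1,lab)", "locked(d_bay_lab)"]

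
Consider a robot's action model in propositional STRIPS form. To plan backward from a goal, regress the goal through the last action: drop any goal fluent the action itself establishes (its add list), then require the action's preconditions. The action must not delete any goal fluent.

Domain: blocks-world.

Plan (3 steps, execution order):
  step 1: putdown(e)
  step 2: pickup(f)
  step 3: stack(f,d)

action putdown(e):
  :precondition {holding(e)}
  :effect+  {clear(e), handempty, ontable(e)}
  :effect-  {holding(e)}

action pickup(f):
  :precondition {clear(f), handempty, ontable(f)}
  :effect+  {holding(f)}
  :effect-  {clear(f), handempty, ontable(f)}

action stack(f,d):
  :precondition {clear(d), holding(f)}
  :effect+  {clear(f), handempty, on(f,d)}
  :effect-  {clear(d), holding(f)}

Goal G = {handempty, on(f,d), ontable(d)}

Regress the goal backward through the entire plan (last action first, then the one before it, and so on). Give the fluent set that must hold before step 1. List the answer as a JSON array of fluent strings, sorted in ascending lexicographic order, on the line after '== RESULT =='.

Work backward from the goal:
  through step 3 (stack(f,d)): drop {handempty, on(f,d)}, keep {ontable(d)}, require {clear(d), holding(f)}
    → {clear(d), holding(f), ontable(d)}
  through step 2 (pickup(f)): drop {holding(f)}, keep {clear(d), ontable(d)}, require {clear(f), handempty, ontable(f)}
    → {clear(d), clear(f), handempty, ontable(d), ontable(f)}
  through step 1 (putdown(e)): drop {handempty}, keep {clear(d), clear(f), ontable(d), ontable(f)}, require {holding(e)}
    → {clear(d), clear(f), holding(e), ontable(d), ontable(f)}

== RESULT ==
["clear(d)", "clear(f)", "holding(e)", "ontable(d)", "ontable(f)"]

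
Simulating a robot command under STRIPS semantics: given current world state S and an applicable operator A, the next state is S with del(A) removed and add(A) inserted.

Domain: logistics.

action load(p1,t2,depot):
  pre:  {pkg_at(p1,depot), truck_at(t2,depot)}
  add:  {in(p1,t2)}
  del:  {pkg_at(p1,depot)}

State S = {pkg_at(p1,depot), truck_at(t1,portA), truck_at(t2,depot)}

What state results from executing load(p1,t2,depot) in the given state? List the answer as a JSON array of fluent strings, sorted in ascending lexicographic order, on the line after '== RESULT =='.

Compute (S \ del) ∪ add:
  pre ⊆ S: {pkg_at(p1,depot), truck_at(t2,depot)} ⊆ S  — applicable
  S \ del = {truck_at(t1,portA), truck_at(t2,depot)}
  ∪ add   = {in(p1,t2), truck_at(t1,portA), truck_at(t2,depot)}

== RESULT ==
["in(p1,t2)", "truck_at(t1,portA)", "truck_at(t2,depot)"]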